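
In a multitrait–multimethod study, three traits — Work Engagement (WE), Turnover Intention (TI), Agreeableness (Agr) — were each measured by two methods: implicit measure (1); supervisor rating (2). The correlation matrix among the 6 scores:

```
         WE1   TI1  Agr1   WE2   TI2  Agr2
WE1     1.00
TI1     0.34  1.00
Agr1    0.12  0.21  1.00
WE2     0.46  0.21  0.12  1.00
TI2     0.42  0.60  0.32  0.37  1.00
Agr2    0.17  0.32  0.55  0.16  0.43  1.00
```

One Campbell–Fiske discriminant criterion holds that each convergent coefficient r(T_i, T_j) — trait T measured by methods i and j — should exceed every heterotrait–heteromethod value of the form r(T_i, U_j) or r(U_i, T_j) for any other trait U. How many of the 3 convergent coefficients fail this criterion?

0

Each convergent coefficient versus the relevant comparison correlations:
WE (methods 1·2): 0.46 vs {0.42, 0.21, 0.17, 0.12} → pass.
TI (methods 1·2): 0.60 vs {0.21, 0.42, 0.32, 0.32} → pass.
Agr (methods 1·2): 0.55 vs {0.12, 0.17, 0.32, 0.32} → pass.
0 of 3 fail.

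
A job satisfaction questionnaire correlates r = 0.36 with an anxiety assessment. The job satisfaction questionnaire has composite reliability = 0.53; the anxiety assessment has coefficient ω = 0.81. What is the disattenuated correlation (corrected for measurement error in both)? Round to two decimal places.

0.55

r_true = r_obs / √(r_xx · r_yy) = 0.36 / √(0.53 × 0.81) = 0.36 / √0.4293 = 0.36 / 0.6552 ≈ 0.55.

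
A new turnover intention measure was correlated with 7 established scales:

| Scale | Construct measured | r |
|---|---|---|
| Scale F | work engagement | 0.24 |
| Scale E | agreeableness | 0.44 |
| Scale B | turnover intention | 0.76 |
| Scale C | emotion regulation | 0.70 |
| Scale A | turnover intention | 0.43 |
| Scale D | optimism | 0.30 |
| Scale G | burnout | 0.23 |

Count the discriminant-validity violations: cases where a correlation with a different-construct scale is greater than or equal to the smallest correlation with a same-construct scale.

2

Convergent (same construct = turnover intention): Scale B, Scale A.
Smallest convergent = 0.43. Discriminant values: 0.24, 0.44, 0.70, 0.30, 0.23; count ≥ 0.43 → 2.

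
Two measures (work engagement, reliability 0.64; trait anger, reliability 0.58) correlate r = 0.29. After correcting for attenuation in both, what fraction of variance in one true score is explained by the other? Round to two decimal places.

0.23

Disattenuated r = 0.29 / √(0.64 × 0.58) = 0.29 / 0.6093 = 0.4760.
Shared true-score variance = 0.4760² = 0.2266 ≈ 0.23.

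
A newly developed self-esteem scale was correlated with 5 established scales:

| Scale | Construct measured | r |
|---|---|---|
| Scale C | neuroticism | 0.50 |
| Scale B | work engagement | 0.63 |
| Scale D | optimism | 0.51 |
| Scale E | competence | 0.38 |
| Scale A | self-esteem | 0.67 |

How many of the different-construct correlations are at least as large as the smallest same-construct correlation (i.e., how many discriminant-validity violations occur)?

Convergent (same construct = self-esteem): Scale A.
Smallest convergent = 0.67. Discriminant values: 0.50, 0.63, 0.51, 0.38; count ≥ 0.67 → 0.

0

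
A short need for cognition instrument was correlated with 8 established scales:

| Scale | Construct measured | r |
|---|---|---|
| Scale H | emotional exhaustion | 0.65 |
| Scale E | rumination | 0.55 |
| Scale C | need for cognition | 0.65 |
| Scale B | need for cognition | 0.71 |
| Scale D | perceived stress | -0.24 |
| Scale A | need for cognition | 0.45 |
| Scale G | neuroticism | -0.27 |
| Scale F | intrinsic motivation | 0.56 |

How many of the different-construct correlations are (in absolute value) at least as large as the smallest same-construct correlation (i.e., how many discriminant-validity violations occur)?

3

Convergent (same construct = need for cognition): Scale C, Scale B, Scale A.
Smallest convergent = 0.45. Discriminant |r|: 0.65, 0.55, 0.24, 0.27, 0.56; count ≥ 0.45 → 3.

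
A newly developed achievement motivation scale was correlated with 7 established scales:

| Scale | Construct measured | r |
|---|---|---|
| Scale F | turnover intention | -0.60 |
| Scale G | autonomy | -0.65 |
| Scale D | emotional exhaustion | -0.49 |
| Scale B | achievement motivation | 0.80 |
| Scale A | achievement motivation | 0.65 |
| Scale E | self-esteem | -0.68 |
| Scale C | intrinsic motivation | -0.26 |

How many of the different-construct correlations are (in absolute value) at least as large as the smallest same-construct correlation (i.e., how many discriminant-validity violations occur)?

2

Convergent (same construct = achievement motivation): Scale B, Scale A.
Smallest convergent = 0.65. Discriminant |r|: 0.60, 0.65, 0.49, 0.68, 0.26; count ≥ 0.65 → 2.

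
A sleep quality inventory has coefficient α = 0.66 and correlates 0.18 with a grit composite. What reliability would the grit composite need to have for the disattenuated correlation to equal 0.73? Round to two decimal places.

r_true = r_obs / √(r_xx · r_yy) ⇒ 0.73 = 0.18 / √(0.66 · r_yy).
√(0.66 · r_yy) = 0.18 / 0.73 = 0.2466; 0.66 · r_yy = 0.0608; r_yy = 0.0608 / 0.66 ≈ 0.09.

0.09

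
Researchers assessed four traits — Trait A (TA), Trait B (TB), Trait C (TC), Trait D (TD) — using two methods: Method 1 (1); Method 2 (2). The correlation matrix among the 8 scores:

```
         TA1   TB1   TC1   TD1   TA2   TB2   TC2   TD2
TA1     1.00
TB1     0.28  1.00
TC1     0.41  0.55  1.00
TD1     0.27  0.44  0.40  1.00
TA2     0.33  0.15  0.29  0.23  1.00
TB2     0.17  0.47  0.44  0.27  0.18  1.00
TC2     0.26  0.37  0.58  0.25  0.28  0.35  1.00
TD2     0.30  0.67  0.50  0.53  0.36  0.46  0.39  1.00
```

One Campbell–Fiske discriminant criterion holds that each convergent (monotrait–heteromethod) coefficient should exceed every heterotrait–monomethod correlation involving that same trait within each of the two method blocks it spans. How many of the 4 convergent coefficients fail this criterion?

2

Convergent coefficients and their comparison sets:
TA (methods 1·2): 0.33 vs {0.28, 0.18, 0.41, 0.28, 0.27, 0.36} → fail.
TB (methods 1·2): 0.47 vs {0.28, 0.18, 0.55, 0.35, 0.44, 0.46} → fail.
TC (methods 1·2): 0.58 vs {0.41, 0.28, 0.55, 0.35, 0.40, 0.39} → pass.
TD (methods 1·2): 0.53 vs {0.27, 0.36, 0.44, 0.46, 0.40, 0.39} → pass.
2 of 4 fail.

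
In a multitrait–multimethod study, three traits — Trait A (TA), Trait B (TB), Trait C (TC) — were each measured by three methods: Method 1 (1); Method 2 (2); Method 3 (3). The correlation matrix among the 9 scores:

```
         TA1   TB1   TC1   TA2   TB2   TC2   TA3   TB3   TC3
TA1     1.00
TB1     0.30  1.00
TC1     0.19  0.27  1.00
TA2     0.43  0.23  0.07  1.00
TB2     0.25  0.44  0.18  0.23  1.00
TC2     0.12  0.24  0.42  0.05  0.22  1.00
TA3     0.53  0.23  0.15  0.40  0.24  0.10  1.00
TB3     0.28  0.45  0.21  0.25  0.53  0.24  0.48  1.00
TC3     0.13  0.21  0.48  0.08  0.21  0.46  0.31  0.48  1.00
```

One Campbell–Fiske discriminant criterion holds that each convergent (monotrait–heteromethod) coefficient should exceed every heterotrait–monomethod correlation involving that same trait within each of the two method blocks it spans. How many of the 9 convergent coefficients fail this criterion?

4

Checking each validity diagonal entry against its comparison values:
TA (methods 1·2): 0.43 vs {0.30, 0.23, 0.19, 0.05} → pass.
TA (methods 1·3): 0.53 vs {0.30, 0.48, 0.19, 0.31} → pass.
TA (methods 2·3): 0.40 vs {0.23, 0.48, 0.05, 0.31} → fail.
TB (methods 1·2): 0.44 vs {0.30, 0.23, 0.27, 0.22} → pass.
TB (methods 1·3): 0.45 vs {0.30, 0.48, 0.27, 0.48} → fail.
TB (methods 2·3): 0.53 vs {0.23, 0.48, 0.22, 0.48} → pass.
TC (methods 1·2): 0.42 vs {0.19, 0.05, 0.27, 0.22} → pass.
TC (methods 1·3): 0.48 vs {0.19, 0.31, 0.27, 0.48} → fail.
TC (methods 2·3): 0.46 vs {0.05, 0.31, 0.22, 0.48} → fail.
4 of 9 fail.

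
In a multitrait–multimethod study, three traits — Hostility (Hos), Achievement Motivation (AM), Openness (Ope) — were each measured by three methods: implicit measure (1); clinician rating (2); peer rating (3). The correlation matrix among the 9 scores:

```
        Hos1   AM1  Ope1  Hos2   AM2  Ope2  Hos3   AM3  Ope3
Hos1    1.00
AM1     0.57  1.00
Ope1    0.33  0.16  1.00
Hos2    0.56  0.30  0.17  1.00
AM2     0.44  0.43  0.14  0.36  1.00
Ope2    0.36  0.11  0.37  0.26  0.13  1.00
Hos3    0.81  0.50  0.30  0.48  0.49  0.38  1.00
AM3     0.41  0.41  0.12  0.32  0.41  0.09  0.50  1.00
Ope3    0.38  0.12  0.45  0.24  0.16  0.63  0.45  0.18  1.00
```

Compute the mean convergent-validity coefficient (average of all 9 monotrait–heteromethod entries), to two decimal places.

Convergent values: 0.56, 0.81, 0.48, 0.43, 0.41, 0.41, 0.37, 0.45, 0.63; mean = 4.55/9 = 0.51.

0.51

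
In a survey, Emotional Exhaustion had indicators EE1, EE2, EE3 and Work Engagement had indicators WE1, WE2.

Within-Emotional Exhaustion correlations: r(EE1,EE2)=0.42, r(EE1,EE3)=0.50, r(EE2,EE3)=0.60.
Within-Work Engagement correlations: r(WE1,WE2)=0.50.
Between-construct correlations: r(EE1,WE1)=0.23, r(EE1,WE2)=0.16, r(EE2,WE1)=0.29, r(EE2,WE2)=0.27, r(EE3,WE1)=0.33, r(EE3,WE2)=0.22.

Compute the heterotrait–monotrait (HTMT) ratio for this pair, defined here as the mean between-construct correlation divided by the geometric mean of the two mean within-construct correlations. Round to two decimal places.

Mean between = 1.50/6 = 0.2500.
Mean within-EE = 1.52/3 = 0.5067; mean within-WE = 0.50/1 = 0.5000.
Geometric mean = √(0.5067 × 0.5000) = 0.5033.
HTMT = 0.2500 / 0.5033 = 0.50.

0.50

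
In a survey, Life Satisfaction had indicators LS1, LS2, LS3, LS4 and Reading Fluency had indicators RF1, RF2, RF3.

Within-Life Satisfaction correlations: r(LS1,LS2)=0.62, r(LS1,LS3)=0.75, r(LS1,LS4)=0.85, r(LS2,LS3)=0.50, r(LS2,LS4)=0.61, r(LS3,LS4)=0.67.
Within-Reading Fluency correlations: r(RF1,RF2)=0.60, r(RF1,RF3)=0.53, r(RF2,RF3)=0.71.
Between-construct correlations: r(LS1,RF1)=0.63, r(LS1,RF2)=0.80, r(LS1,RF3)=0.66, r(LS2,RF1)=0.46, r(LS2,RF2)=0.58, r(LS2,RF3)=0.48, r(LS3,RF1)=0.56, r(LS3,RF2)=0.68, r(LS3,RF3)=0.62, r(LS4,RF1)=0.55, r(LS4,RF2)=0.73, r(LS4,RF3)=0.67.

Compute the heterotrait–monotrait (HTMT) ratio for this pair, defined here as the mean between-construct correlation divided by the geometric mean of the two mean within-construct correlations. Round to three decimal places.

0.967

Mean between = 7.42/12 = 0.6183.
Mean within-LS = 4.00/6 = 0.6667; mean within-RF = 1.84/3 = 0.6133.
Geometric mean = √(0.6667 × 0.6133) = 0.6394.
HTMT = 0.6183 / 0.6394 = 0.967.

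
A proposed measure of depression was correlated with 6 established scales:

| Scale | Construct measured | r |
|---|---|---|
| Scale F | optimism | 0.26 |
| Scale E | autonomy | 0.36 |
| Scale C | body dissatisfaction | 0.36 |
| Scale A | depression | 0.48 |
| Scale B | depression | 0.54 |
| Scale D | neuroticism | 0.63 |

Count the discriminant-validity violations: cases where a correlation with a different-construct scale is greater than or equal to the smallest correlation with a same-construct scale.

1

Convergent (same construct = depression): Scale A, Scale B.
Smallest convergent = 0.48. Discriminant values: 0.26, 0.36, 0.36, 0.63; count ≥ 0.48 → 1.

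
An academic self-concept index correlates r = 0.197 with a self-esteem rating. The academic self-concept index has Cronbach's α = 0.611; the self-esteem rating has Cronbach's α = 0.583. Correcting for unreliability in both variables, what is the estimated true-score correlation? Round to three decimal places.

r_true = r_obs / √(r_xx · r_yy) = 0.197 / √(0.611 × 0.583) = 0.197 / √0.356213 = 0.197 / 0.5968 ≈ 0.330.

0.330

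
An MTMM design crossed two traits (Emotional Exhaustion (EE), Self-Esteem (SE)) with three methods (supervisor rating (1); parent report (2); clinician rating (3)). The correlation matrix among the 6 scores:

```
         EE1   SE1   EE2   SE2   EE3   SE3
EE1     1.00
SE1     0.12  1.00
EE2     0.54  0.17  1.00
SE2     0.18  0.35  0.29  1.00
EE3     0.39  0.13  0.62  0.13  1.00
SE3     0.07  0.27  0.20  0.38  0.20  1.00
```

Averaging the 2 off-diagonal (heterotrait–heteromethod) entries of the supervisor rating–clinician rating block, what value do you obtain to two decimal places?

HTHM values (method 1 × method 3): 0.07, 0.13; mean = 0.20/2 = 0.10.

0.10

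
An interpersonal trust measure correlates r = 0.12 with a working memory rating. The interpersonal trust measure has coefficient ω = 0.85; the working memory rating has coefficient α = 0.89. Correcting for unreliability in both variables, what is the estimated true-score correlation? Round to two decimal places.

0.14

r_true = r_obs / √(r_xx · r_yy) = 0.12 / √(0.85 × 0.89) = 0.12 / √0.7565 = 0.12 / 0.8698 ≈ 0.14.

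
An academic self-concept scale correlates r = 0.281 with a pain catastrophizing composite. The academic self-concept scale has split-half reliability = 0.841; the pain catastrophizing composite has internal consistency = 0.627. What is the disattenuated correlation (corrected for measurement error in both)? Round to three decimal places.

0.387

r_true = r_obs / √(r_xx · r_yy) = 0.281 / √(0.841 × 0.627) = 0.281 / √0.527307 = 0.281 / 0.7262 ≈ 0.387.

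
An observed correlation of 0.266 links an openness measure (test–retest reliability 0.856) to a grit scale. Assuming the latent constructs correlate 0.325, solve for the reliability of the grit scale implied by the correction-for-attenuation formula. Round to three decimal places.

0.783

r_true = r_obs / √(r_xx · r_yy) ⇒ 0.325 = 0.266 / √(0.856 · r_yy).
√(0.856 · r_yy) = 0.266 / 0.325 = 0.8185; 0.856 · r_yy = 0.6699; r_yy = 0.6699 / 0.856 ≈ 0.783.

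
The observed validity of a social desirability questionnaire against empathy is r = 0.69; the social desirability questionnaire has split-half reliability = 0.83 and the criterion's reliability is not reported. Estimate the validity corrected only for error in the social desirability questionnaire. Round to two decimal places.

0.76

Single correction: r_c = r_obs / √r_xx = 0.69 / √0.83 = 0.69 / 0.9110 ≈ 0.76.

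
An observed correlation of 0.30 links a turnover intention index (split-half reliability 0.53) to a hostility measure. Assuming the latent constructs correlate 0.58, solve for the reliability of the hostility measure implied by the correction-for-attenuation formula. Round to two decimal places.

r_true = r_obs / √(r_xx · r_yy) ⇒ 0.58 = 0.30 / √(0.53 · r_yy).
√(0.53 · r_yy) = 0.30 / 0.58 = 0.5172; 0.53 · r_yy = 0.2675; r_yy = 0.2675 / 0.53 ≈ 0.50.

0.50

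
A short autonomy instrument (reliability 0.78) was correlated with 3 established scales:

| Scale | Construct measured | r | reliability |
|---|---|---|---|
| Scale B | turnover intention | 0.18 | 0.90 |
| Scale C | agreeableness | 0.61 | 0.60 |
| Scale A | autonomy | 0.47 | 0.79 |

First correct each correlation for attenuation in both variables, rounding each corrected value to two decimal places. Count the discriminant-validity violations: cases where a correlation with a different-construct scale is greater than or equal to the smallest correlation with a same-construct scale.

Disattenuated r (r / √(r_scale · r_new)):
  Scale B (disc): 0.18 / √(0.90·0.78) = 0.21
  Scale C (disc): 0.61 / √(0.60·0.78) = 0.89
  Scale A (conv): 0.47 / √(0.79·0.78) = 0.60
Smallest convergent = 0.60. Discriminant values: 0.21, 0.89; count ≥ 0.60 → 1.

1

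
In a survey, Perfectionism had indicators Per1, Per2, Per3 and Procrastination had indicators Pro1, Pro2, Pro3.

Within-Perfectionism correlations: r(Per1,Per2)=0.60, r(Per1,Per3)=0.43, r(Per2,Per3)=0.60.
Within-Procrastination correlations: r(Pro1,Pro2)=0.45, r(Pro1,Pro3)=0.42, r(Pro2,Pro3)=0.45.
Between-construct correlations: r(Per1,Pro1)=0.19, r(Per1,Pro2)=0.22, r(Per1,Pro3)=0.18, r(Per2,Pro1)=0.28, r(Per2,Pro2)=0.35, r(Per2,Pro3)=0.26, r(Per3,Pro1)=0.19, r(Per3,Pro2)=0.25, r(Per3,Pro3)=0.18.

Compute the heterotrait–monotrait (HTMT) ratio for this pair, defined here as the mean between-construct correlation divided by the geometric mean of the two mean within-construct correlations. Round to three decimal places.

0.477

Mean between = 2.10/9 = 0.2333.
Mean within-Per = 1.63/3 = 0.5433; mean within-Pro = 1.32/3 = 0.4400.
Geometric mean = √(0.5433 × 0.4400) = 0.4889.
HTMT = 0.2333 / 0.4889 = 0.477.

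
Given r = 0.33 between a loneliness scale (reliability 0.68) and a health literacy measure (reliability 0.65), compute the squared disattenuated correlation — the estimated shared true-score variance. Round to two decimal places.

0.25

Disattenuated r = 0.33 / √(0.68 × 0.65) = 0.33 / 0.6648 = 0.4964.
Shared true-score variance = 0.4964² = 0.2464 ≈ 0.25.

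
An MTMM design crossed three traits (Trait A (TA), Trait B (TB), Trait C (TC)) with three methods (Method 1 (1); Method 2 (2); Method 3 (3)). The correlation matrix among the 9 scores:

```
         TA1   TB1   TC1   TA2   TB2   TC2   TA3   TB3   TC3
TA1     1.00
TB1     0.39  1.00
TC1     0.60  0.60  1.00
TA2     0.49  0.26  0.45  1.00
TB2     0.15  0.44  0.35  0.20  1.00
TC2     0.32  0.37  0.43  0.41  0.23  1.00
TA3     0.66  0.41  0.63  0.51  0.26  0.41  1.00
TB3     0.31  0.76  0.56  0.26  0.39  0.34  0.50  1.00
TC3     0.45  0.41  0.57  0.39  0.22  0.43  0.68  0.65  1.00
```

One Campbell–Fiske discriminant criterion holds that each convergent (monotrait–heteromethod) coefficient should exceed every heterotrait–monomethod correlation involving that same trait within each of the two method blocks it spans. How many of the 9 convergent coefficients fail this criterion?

8

Convergent coefficients and their comparison sets:
TA (methods 1·2): 0.49 vs {0.39, 0.20, 0.60, 0.41} → fail.
TA (methods 1·3): 0.66 vs {0.39, 0.50, 0.60, 0.68} → fail.
TA (methods 2·3): 0.51 vs {0.20, 0.50, 0.41, 0.68} → fail.
TB (methods 1·2): 0.44 vs {0.39, 0.20, 0.60, 0.23} → fail.
TB (methods 1·3): 0.76 vs {0.39, 0.50, 0.60, 0.65} → pass.
TB (methods 2·3): 0.39 vs {0.20, 0.50, 0.23, 0.65} → fail.
TC (methods 1·2): 0.43 vs {0.60, 0.41, 0.60, 0.23} → fail.
TC (methods 1·3): 0.57 vs {0.60, 0.68, 0.60, 0.65} → fail.
TC (methods 2·3): 0.43 vs {0.41, 0.68, 0.23, 0.65} → fail.
8 of 9 fail.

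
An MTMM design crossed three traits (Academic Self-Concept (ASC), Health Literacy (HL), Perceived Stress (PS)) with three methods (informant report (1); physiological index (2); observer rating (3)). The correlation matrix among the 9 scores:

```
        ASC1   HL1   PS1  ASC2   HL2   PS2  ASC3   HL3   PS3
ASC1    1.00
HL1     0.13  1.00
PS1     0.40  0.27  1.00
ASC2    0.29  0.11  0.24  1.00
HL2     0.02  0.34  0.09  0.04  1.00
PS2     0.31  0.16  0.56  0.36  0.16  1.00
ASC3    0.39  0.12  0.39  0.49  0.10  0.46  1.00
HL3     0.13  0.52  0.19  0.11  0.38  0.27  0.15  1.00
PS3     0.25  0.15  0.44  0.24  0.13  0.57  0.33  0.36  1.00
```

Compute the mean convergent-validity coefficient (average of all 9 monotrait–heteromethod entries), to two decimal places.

Convergent values: 0.29, 0.39, 0.49, 0.34, 0.52, 0.38, 0.56, 0.44, 0.57; mean = 3.98/9 = 0.44.

0.44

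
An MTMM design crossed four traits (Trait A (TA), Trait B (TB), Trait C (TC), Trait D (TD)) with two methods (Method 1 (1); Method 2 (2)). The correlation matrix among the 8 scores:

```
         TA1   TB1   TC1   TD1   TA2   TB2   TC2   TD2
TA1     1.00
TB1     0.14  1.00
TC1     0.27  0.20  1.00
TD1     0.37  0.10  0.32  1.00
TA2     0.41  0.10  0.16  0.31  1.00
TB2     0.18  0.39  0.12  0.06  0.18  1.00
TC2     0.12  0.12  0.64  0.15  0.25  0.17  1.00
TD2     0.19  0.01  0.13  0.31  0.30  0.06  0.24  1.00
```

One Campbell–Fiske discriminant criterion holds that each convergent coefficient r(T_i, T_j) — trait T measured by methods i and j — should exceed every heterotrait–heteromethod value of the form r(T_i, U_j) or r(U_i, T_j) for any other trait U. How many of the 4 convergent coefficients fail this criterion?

Convergent coefficients and their comparison sets:
TA (methods 1·2): 0.41 vs {0.18, 0.10, 0.12, 0.16, 0.19, 0.31} → pass.
TB (methods 1·2): 0.39 vs {0.10, 0.18, 0.12, 0.12, 0.01, 0.06} → pass.
TC (methods 1·2): 0.64 vs {0.16, 0.12, 0.12, 0.12, 0.13, 0.15} → pass.
TD (methods 1·2): 0.31 vs {0.31, 0.19, 0.06, 0.01, 0.15, 0.13} → fail.
1 of 4 fail.

1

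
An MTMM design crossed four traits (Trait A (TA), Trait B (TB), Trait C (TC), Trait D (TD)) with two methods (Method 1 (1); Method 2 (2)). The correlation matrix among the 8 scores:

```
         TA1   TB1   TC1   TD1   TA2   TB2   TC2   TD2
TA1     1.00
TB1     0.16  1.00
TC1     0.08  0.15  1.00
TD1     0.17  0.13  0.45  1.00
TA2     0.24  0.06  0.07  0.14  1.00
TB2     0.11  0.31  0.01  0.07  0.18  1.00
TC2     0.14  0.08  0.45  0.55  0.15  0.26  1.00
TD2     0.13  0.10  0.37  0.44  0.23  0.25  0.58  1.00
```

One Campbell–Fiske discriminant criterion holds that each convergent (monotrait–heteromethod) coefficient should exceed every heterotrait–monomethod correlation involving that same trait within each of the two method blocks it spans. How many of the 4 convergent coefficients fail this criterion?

2

Convergent coefficients and their comparison sets:
TA (methods 1·2): 0.24 vs {0.16, 0.18, 0.08, 0.15, 0.17, 0.23} → pass.
TB (methods 1·2): 0.31 vs {0.16, 0.18, 0.15, 0.26, 0.13, 0.25} → pass.
TC (methods 1·2): 0.45 vs {0.08, 0.15, 0.15, 0.26, 0.45, 0.58} → fail.
TD (methods 1·2): 0.44 vs {0.17, 0.23, 0.13, 0.25, 0.45, 0.58} → fail.
2 of 4 fail.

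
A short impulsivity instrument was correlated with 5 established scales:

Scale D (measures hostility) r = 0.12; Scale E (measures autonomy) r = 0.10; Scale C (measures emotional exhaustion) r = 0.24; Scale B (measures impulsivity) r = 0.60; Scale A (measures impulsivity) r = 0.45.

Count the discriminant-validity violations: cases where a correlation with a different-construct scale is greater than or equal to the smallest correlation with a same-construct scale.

Convergent (same construct = impulsivity): Scale B, Scale A.
Smallest convergent = 0.45. Discriminant values: 0.12, 0.10, 0.24; count ≥ 0.45 → 0.

0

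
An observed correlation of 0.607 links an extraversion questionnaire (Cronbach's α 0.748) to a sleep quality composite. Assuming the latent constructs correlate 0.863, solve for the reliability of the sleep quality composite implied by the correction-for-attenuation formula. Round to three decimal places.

0.661

r_true = r_obs / √(r_xx · r_yy) ⇒ 0.863 = 0.607 / √(0.748 · r_yy).
√(0.748 · r_yy) = 0.607 / 0.863 = 0.7034; 0.748 · r_yy = 0.4948; r_yy = 0.4948 / 0.748 ≈ 0.661.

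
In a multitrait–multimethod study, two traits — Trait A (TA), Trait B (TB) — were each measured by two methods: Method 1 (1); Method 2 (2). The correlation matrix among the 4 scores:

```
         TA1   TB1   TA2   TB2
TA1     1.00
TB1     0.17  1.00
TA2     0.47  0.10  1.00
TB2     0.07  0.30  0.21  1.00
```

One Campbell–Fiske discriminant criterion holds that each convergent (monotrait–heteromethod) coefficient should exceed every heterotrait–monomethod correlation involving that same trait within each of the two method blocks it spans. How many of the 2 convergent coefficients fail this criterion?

0

Convergent coefficients and their comparison sets:
TA (methods 1·2): 0.47 vs {0.17, 0.21} → pass.
TB (methods 1·2): 0.30 vs {0.17, 0.21} → pass.
0 of 2 fail.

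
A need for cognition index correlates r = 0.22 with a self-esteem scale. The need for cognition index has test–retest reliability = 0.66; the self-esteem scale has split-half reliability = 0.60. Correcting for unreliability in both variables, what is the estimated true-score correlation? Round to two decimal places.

r_true = r_obs / √(r_xx · r_yy) = 0.22 / √(0.66 × 0.60) = 0.22 / √0.3960 = 0.22 / 0.6293 ≈ 0.35.

0.35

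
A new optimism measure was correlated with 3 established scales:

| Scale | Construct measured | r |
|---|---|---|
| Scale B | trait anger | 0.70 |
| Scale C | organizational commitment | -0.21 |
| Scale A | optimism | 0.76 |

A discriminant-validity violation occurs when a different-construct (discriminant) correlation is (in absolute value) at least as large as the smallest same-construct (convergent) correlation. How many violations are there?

Convergent (same construct = optimism): Scale A.
Smallest convergent = 0.76. Discriminant |r|: 0.70, 0.21; count ≥ 0.76 → 0.

0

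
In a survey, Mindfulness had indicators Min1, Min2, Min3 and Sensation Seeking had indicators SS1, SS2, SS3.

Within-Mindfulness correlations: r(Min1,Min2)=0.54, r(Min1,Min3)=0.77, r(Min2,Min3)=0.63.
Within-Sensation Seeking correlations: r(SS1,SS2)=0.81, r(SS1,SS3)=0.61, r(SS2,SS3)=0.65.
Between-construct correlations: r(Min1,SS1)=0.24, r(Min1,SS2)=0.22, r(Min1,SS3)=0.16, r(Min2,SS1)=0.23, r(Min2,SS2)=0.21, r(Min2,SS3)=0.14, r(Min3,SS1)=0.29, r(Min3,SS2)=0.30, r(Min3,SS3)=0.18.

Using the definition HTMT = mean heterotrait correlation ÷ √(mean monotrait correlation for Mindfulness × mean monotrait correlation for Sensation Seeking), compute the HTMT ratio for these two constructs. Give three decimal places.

Mean heterotrait r = 1.97/9 = 0.2189.
Mean within-Min = 1.94/3 = 0.6467; mean within-SS = 2.07/3 = 0.6900.
Geometric mean = √(0.6467 × 0.6900) = 0.6680.
HTMT = 0.2189 / 0.6680 = 0.328.

0.328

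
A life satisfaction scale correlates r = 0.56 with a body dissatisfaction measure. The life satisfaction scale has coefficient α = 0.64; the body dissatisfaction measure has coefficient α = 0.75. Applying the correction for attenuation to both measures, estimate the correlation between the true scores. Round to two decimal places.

r_true = r_obs / √(r_xx · r_yy) = 0.56 / √(0.64 × 0.75) = 0.56 / √0.4800 = 0.56 / 0.6928 ≈ 0.81.

0.81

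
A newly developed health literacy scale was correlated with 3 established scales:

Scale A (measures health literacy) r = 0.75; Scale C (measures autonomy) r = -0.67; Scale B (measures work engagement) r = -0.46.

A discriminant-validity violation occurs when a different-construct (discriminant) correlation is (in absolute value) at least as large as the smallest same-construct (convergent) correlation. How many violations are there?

0

Convergent (same construct = health literacy): Scale A.
Smallest convergent = 0.75. Discriminant |r|: 0.67, 0.46; count ≥ 0.75 → 0.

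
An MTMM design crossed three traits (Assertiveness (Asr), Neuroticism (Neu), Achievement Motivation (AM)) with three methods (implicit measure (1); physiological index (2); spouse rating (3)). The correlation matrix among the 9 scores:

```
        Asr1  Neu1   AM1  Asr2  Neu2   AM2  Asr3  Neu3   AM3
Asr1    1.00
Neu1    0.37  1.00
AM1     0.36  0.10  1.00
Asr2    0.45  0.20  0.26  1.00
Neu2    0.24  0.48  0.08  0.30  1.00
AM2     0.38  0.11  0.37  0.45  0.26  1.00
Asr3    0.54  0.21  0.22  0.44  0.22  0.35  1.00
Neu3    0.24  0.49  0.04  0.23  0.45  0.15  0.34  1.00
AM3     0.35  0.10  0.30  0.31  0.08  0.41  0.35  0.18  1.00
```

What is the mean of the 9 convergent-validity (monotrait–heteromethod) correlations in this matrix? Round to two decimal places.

0.44

Convergent values: 0.45, 0.54, 0.44, 0.48, 0.49, 0.45, 0.37, 0.30, 0.41; mean = 3.93/9 = 0.44.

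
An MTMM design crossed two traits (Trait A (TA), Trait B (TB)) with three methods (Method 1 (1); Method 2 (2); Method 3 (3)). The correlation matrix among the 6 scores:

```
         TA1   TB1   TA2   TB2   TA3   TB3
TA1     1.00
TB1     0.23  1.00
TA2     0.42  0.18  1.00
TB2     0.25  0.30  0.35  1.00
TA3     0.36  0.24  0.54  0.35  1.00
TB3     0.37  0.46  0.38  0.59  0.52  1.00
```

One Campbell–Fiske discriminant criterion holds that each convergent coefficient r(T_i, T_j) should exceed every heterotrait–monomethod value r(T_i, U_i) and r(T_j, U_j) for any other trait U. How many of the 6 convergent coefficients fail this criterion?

Checking each validity diagonal entry against its comparison values:
TA (methods 1·2): 0.42 vs {0.23, 0.35} → pass.
TA (methods 1·3): 0.36 vs {0.23, 0.52} → fail.
TA (methods 2·3): 0.54 vs {0.35, 0.52} → pass.
TB (methods 1·2): 0.30 vs {0.23, 0.35} → fail.
TB (methods 1·3): 0.46 vs {0.23, 0.52} → fail.
TB (methods 2·3): 0.59 vs {0.35, 0.52} → pass.
3 of 6 fail.

3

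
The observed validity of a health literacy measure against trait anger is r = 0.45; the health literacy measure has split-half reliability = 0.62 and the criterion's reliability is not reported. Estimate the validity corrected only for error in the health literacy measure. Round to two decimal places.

0.57

Single correction: r_c = r_obs / √r_xx = 0.45 / √0.62 = 0.45 / 0.7874 ≈ 0.57.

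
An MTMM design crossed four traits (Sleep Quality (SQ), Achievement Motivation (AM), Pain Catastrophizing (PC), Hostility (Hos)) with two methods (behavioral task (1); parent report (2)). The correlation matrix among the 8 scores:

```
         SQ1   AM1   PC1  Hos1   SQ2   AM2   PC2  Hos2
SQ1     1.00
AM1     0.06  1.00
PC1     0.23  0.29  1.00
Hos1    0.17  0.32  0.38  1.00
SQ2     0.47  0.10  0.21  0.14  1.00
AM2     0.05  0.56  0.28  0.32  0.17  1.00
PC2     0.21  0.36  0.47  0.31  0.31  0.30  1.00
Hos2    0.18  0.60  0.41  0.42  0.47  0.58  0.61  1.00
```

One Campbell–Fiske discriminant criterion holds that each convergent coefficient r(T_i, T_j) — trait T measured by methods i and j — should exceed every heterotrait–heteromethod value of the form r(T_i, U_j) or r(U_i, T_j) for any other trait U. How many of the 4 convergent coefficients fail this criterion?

Convergent coefficients and their comparison sets:
SQ (methods 1·2): 0.47 vs {0.05, 0.10, 0.21, 0.21, 0.18, 0.14} → pass.
AM (methods 1·2): 0.56 vs {0.10, 0.05, 0.36, 0.28, 0.60, 0.32} → fail.
PC (methods 1·2): 0.47 vs {0.21, 0.21, 0.28, 0.36, 0.41, 0.31} → pass.
Hos (methods 1·2): 0.42 vs {0.14, 0.18, 0.32, 0.60, 0.31, 0.41} → fail.
2 of 4 fail.

2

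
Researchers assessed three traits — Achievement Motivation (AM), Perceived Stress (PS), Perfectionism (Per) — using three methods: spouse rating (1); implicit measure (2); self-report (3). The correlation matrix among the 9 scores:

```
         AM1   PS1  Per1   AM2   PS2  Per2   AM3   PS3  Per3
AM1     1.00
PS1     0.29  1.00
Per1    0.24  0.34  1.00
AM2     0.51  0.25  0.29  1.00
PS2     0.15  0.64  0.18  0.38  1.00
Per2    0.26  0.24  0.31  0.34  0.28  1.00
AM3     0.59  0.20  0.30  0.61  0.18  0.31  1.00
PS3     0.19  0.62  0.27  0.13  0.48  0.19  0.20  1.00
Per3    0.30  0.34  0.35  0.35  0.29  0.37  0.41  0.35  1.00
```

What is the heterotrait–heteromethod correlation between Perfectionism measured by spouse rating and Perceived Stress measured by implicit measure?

0.18

Different traits and methods: r(Per1, PS2) = 0.18.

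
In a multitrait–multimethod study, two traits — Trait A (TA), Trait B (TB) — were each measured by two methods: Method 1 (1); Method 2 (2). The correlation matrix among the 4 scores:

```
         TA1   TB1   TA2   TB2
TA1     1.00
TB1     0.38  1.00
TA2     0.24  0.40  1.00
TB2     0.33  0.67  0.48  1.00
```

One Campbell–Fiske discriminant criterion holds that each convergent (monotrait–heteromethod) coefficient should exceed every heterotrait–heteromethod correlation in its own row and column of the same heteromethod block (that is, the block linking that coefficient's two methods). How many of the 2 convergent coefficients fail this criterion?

Checking each validity diagonal entry against its comparison values:
TA (methods 1·2): 0.24 vs {0.33, 0.40} → fail.
TB (methods 1·2): 0.67 vs {0.40, 0.33} → pass.
1 of 2 fail.

1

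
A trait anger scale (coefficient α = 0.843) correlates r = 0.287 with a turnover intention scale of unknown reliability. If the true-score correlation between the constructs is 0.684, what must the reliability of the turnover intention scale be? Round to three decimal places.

0.209

r_true = r_obs / √(r_xx · r_yy) ⇒ 0.684 = 0.287 / √(0.843 · r_yy).
√(0.843 · r_yy) = 0.287 / 0.684 = 0.4196; 0.843 · r_yy = 0.1761; r_yy = 0.1761 / 0.843 ≈ 0.209.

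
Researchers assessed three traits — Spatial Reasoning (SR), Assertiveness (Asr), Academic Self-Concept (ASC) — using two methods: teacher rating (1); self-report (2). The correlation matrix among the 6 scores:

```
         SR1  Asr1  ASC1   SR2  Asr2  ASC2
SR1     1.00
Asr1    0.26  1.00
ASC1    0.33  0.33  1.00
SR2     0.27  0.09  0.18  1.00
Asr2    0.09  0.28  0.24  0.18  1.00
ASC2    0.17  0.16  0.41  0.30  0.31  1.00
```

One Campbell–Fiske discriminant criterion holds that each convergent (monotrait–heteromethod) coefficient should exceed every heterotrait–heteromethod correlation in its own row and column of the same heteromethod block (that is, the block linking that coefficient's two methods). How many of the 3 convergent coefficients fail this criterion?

Checking each validity diagonal entry against its comparison values:
SR (methods 1·2): 0.27 vs {0.09, 0.09, 0.17, 0.18} → pass.
Asr (methods 1·2): 0.28 vs {0.09, 0.09, 0.16, 0.24} → pass.
ASC (methods 1·2): 0.41 vs {0.18, 0.17, 0.24, 0.16} → pass.
0 of 3 fail.

0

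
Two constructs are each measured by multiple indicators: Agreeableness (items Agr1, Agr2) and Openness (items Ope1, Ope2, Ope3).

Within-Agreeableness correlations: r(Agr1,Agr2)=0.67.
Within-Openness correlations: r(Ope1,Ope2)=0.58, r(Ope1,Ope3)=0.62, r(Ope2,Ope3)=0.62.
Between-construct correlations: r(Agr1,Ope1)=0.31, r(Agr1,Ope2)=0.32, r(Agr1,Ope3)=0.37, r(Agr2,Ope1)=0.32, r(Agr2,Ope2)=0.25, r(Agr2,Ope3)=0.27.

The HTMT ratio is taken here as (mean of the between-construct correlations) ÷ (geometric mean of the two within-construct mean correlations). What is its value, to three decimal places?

0.481

Between-construct mean = 1.84/6 = 0.3067.
Mean within-Agr = 0.67/1 = 0.6700; mean within-Ope = 1.82/3 = 0.6067.
Geometric mean = √(0.6700 × 0.6067) = 0.6376.
HTMT = 0.3067 / 0.6376 = 0.481.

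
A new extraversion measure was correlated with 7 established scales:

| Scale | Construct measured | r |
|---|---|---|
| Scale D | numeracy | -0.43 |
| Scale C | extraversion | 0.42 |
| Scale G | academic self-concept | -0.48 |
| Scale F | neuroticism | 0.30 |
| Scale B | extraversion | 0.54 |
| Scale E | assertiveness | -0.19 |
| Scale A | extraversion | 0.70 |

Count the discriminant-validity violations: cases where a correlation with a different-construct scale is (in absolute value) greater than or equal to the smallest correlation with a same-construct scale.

Convergent (same construct = extraversion): Scale C, Scale B, Scale A.
Smallest convergent = 0.42. Discriminant |r|: 0.43, 0.48, 0.30, 0.19; count ≥ 0.42 → 2.

2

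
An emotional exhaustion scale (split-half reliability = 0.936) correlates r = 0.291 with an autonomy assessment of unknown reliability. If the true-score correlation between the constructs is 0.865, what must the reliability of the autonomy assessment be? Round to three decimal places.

0.121

r_true = r_obs / √(r_xx · r_yy) ⇒ 0.865 = 0.291 / √(0.936 · r_yy).
√(0.936 · r_yy) = 0.291 / 0.865 = 0.3364; 0.936 · r_yy = 0.1132; r_yy = 0.1132 / 0.936 ≈ 0.121.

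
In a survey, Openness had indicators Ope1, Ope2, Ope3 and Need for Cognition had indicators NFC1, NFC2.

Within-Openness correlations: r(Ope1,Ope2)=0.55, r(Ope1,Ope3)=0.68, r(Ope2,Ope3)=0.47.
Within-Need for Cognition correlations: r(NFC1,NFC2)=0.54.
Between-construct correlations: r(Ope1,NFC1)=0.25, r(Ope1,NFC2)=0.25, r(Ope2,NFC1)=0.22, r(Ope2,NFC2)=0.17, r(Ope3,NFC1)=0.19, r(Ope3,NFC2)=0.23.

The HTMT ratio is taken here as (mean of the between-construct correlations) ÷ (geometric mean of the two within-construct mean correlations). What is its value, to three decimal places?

Mean between = 1.31/6 = 0.2183.
Mean within-Ope = 1.70/3 = 0.5667; mean within-NFC = 0.54/1 = 0.5400.
Geometric mean = √(0.5667 × 0.5400) = 0.5532.
HTMT = 0.2183 / 0.5532 = 0.395.

0.395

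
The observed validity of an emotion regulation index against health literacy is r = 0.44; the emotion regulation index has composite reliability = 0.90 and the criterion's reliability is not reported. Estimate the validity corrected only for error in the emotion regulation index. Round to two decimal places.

0.46

Single correction: r_c = r_obs / √r_xx = 0.44 / √0.90 = 0.44 / 0.9487 ≈ 0.46.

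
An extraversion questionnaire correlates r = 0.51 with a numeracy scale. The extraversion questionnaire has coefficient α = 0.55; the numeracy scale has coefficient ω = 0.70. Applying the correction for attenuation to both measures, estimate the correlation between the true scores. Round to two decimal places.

r_true = r_obs / √(r_xx · r_yy) = 0.51 / √(0.55 × 0.70) = 0.51 / √0.3850 = 0.51 / 0.6205 ≈ 0.82.

0.82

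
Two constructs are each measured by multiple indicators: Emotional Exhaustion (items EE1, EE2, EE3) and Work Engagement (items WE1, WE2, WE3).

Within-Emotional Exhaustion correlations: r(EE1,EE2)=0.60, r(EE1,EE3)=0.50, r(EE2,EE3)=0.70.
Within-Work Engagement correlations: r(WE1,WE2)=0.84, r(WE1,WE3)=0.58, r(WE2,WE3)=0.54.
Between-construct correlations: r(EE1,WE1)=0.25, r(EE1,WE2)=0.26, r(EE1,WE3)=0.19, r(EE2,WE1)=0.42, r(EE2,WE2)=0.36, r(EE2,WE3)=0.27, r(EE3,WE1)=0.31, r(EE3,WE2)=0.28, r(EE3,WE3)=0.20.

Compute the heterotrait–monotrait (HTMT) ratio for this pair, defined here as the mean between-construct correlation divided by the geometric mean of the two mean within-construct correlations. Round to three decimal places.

0.451

Mean heterotrait r = 2.54/9 = 0.2822.
Mean within-EE = 1.80/3 = 0.6000; mean within-WE = 1.96/3 = 0.6533.
Geometric mean = √(0.6000 × 0.6533) = 0.6261.
HTMT = 0.2822 / 0.6261 = 0.451.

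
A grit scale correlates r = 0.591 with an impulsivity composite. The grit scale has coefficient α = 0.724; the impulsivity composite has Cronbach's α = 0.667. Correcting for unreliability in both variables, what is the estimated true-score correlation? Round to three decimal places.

0.850

r_true = r_obs / √(r_xx · r_yy) = 0.591 / √(0.724 × 0.667) = 0.591 / √0.482908 = 0.591 / 0.6949 ≈ 0.850.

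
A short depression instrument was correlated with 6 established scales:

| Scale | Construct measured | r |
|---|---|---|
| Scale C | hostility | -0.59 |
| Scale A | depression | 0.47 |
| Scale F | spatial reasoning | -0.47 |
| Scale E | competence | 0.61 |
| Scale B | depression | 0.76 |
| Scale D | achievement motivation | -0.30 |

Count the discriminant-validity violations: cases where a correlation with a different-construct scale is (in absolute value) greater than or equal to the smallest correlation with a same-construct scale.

3

Convergent (same construct = depression): Scale A, Scale B.
Smallest convergent = 0.47. Discriminant |r|: 0.59, 0.47, 0.61, 0.30; count ≥ 0.47 → 3.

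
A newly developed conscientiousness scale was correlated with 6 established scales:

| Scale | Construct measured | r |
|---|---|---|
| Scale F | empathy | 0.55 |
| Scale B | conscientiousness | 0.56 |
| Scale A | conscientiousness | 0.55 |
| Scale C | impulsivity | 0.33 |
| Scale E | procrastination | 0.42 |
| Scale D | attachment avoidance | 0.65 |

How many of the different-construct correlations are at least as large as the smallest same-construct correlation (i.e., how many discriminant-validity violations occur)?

Convergent (same construct = conscientiousness): Scale B, Scale A.
Smallest convergent = 0.55. Discriminant values: 0.55, 0.33, 0.42, 0.65; count ≥ 0.55 → 2.

2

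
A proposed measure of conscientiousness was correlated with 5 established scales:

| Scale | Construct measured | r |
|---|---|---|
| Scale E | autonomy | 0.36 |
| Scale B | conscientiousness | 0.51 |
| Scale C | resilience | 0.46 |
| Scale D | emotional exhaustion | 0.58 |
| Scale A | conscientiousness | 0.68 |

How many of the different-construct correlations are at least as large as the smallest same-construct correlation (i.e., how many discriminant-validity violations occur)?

1

Convergent (same construct = conscientiousness): Scale B, Scale A.
Smallest convergent = 0.51. Discriminant values: 0.36, 0.46, 0.58; count ≥ 0.51 → 1.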